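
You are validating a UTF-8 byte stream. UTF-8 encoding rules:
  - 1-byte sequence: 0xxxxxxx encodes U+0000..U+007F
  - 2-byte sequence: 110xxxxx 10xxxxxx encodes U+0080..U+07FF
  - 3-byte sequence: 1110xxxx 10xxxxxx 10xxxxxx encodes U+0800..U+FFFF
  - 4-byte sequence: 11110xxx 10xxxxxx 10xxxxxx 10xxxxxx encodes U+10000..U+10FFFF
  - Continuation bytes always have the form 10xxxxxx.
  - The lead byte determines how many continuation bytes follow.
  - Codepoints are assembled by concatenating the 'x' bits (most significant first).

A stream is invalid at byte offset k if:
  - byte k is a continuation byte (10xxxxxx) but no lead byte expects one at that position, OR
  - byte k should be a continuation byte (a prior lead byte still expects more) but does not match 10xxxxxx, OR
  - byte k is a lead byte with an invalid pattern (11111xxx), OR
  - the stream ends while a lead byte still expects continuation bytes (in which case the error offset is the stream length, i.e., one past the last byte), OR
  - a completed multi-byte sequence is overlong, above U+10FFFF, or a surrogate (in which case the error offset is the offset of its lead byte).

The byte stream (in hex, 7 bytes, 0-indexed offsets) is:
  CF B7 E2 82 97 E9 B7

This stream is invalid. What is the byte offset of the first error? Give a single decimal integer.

Answer: 7

Derivation:
Byte[0]=CF: 2-byte lead, need 1 cont bytes. acc=0xF
Byte[1]=B7: continuation. acc=(acc<<6)|0x37=0x3F7
Completed: cp=U+03F7 (starts at byte 0)
Byte[2]=E2: 3-byte lead, need 2 cont bytes. acc=0x2
Byte[3]=82: continuation. acc=(acc<<6)|0x02=0x82
Byte[4]=97: continuation. acc=(acc<<6)|0x17=0x2097
Completed: cp=U+2097 (starts at byte 2)
Byte[5]=E9: 3-byte lead, need 2 cont bytes. acc=0x9
Byte[6]=B7: continuation. acc=(acc<<6)|0x37=0x277
Byte[7]: stream ended, expected continuation. INVALID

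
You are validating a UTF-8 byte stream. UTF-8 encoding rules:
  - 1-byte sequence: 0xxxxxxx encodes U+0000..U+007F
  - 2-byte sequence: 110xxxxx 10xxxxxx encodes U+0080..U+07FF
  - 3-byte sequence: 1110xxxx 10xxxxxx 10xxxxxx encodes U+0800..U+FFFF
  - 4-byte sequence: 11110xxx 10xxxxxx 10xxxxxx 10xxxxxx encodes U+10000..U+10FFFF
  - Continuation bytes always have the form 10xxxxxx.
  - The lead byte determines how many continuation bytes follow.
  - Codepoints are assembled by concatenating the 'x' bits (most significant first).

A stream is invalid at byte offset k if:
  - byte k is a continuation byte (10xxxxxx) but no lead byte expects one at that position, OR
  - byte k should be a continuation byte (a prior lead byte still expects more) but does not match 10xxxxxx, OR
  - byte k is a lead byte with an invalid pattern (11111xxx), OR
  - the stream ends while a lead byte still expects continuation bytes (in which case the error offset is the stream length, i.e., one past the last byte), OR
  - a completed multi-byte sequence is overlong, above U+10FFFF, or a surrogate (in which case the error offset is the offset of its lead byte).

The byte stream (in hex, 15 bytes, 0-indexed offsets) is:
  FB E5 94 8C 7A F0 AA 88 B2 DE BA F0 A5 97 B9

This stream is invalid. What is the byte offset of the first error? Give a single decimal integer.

Answer: 0

Derivation:
Byte[0]=FB: INVALID lead byte (not 0xxx/110x/1110/11110)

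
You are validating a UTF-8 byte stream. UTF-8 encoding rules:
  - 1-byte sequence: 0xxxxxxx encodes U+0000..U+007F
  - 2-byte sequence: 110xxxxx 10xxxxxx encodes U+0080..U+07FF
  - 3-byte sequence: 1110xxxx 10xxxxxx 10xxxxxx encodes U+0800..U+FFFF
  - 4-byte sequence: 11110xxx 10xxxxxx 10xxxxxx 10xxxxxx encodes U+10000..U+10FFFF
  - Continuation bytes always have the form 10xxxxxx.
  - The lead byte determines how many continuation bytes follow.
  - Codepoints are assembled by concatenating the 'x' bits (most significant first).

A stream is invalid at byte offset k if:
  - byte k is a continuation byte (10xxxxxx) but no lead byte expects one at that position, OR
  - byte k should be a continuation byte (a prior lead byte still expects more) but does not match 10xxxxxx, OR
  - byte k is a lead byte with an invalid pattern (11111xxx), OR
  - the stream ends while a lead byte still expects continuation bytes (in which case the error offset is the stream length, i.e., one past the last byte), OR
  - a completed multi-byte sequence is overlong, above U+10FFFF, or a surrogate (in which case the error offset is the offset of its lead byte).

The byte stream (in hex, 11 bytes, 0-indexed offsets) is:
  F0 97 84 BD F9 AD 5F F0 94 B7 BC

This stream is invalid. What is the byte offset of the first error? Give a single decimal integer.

Answer: 4

Derivation:
Byte[0]=F0: 4-byte lead, need 3 cont bytes. acc=0x0
Byte[1]=97: continuation. acc=(acc<<6)|0x17=0x17
Byte[2]=84: continuation. acc=(acc<<6)|0x04=0x5C4
Byte[3]=BD: continuation. acc=(acc<<6)|0x3D=0x1713D
Completed: cp=U+1713D (starts at byte 0)
Byte[4]=F9: INVALID lead byte (not 0xxx/110x/1110/11110)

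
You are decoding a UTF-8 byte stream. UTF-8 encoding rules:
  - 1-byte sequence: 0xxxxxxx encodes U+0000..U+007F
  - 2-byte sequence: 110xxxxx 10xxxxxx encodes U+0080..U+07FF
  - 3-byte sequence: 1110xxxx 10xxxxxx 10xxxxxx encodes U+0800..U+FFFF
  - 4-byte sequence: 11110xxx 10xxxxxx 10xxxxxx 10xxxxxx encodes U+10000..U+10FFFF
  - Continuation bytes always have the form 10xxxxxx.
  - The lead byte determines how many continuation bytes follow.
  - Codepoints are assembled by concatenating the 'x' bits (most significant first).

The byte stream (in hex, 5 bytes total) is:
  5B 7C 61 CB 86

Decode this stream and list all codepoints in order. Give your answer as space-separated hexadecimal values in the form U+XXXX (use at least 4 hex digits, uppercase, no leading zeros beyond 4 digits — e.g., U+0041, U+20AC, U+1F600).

Byte[0]=5B: 1-byte ASCII. cp=U+005B
Byte[1]=7C: 1-byte ASCII. cp=U+007C
Byte[2]=61: 1-byte ASCII. cp=U+0061
Byte[3]=CB: 2-byte lead, need 1 cont bytes. acc=0xB
Byte[4]=86: continuation. acc=(acc<<6)|0x06=0x2C6
Completed: cp=U+02C6 (starts at byte 3)

Answer: U+005B U+007C U+0061 U+02C6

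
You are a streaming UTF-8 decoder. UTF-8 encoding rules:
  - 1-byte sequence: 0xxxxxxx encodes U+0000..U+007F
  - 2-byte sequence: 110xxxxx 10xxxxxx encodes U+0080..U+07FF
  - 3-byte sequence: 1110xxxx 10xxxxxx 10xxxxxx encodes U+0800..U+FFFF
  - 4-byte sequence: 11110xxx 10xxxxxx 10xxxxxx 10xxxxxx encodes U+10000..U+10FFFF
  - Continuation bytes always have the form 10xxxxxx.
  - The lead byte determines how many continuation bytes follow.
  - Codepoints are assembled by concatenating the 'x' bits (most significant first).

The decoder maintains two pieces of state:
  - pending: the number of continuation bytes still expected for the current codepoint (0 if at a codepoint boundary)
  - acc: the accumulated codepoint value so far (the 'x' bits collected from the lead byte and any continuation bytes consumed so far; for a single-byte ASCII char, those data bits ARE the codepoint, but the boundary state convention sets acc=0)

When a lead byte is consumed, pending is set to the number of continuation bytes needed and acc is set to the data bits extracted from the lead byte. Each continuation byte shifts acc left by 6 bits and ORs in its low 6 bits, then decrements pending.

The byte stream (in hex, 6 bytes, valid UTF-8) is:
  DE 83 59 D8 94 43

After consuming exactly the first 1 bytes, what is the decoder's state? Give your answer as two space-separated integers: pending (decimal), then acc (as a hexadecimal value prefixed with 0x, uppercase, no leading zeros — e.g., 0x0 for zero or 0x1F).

Answer: 1 0x1E

Derivation:
Byte[0]=DE: 2-byte lead. pending=1, acc=0x1E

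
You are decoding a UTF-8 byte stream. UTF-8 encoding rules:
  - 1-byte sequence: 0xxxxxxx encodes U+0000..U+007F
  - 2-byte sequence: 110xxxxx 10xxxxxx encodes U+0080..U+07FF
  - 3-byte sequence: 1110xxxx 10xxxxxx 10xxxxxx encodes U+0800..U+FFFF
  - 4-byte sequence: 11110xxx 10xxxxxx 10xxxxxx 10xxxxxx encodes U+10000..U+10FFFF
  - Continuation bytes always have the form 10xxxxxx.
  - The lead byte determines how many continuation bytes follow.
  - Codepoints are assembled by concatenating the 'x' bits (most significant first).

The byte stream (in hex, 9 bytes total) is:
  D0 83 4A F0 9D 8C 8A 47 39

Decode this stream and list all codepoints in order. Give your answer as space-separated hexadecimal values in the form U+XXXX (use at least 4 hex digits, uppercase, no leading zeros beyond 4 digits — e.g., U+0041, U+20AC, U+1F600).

Byte[0]=D0: 2-byte lead, need 1 cont bytes. acc=0x10
Byte[1]=83: continuation. acc=(acc<<6)|0x03=0x403
Completed: cp=U+0403 (starts at byte 0)
Byte[2]=4A: 1-byte ASCII. cp=U+004A
Byte[3]=F0: 4-byte lead, need 3 cont bytes. acc=0x0
Byte[4]=9D: continuation. acc=(acc<<6)|0x1D=0x1D
Byte[5]=8C: continuation. acc=(acc<<6)|0x0C=0x74C
Byte[6]=8A: continuation. acc=(acc<<6)|0x0A=0x1D30A
Completed: cp=U+1D30A (starts at byte 3)
Byte[7]=47: 1-byte ASCII. cp=U+0047
Byte[8]=39: 1-byte ASCII. cp=U+0039

Answer: U+0403 U+004A U+1D30A U+0047 U+0039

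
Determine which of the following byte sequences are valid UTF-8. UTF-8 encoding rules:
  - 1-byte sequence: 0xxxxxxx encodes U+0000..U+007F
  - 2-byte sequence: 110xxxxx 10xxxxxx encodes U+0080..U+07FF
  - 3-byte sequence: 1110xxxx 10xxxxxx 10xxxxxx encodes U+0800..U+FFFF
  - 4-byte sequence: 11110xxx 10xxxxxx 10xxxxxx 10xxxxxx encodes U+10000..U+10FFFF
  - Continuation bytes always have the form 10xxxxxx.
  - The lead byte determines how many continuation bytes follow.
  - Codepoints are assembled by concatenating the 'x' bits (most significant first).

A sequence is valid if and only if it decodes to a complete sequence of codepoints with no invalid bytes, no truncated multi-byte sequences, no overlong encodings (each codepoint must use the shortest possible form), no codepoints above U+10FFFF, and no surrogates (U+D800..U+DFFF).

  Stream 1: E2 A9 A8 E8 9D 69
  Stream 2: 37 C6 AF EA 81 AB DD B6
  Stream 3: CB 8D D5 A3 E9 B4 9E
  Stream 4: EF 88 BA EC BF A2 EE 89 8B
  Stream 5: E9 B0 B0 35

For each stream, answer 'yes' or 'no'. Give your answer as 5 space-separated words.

Answer: no yes yes yes yes

Derivation:
Stream 1: error at byte offset 5. INVALID
Stream 2: decodes cleanly. VALID
Stream 3: decodes cleanly. VALID
Stream 4: decodes cleanly. VALID
Stream 5: decodes cleanly. VALID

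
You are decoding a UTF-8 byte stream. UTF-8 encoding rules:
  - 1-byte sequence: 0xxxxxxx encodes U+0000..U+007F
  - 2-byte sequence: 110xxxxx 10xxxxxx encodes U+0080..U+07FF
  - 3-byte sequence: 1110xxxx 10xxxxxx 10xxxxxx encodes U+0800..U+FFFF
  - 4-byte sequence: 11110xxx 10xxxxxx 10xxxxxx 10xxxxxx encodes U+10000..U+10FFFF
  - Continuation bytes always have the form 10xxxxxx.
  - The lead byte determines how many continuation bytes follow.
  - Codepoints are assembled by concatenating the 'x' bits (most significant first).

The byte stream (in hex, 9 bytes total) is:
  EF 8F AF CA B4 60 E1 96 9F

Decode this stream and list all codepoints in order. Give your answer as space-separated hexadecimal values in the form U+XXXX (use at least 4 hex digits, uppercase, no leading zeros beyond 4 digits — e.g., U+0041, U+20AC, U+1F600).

Answer: U+F3EF U+02B4 U+0060 U+159F

Derivation:
Byte[0]=EF: 3-byte lead, need 2 cont bytes. acc=0xF
Byte[1]=8F: continuation. acc=(acc<<6)|0x0F=0x3CF
Byte[2]=AF: continuation. acc=(acc<<6)|0x2F=0xF3EF
Completed: cp=U+F3EF (starts at byte 0)
Byte[3]=CA: 2-byte lead, need 1 cont bytes. acc=0xA
Byte[4]=B4: continuation. acc=(acc<<6)|0x34=0x2B4
Completed: cp=U+02B4 (starts at byte 3)
Byte[5]=60: 1-byte ASCII. cp=U+0060
Byte[6]=E1: 3-byte lead, need 2 cont bytes. acc=0x1
Byte[7]=96: continuation. acc=(acc<<6)|0x16=0x56
Byte[8]=9F: continuation. acc=(acc<<6)|0x1F=0x159F
Completed: cp=U+159F (starts at byte 6)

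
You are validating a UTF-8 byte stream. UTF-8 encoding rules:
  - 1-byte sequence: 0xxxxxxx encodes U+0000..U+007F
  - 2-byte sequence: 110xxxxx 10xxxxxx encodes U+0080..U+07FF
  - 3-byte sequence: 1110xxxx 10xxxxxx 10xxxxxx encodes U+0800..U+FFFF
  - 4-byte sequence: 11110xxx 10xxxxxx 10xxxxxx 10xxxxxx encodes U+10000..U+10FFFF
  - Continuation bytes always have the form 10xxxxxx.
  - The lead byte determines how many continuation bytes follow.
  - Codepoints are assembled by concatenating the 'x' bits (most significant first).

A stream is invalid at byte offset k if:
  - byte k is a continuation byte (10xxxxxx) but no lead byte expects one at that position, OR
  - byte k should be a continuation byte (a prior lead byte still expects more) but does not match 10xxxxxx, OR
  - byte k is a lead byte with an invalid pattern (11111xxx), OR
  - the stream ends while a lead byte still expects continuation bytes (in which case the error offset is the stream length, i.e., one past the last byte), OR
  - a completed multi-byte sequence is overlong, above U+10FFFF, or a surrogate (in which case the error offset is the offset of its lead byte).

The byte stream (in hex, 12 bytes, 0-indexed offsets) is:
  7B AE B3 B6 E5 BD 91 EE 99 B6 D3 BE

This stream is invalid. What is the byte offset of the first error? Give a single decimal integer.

Byte[0]=7B: 1-byte ASCII. cp=U+007B
Byte[1]=AE: INVALID lead byte (not 0xxx/110x/1110/11110)

Answer: 1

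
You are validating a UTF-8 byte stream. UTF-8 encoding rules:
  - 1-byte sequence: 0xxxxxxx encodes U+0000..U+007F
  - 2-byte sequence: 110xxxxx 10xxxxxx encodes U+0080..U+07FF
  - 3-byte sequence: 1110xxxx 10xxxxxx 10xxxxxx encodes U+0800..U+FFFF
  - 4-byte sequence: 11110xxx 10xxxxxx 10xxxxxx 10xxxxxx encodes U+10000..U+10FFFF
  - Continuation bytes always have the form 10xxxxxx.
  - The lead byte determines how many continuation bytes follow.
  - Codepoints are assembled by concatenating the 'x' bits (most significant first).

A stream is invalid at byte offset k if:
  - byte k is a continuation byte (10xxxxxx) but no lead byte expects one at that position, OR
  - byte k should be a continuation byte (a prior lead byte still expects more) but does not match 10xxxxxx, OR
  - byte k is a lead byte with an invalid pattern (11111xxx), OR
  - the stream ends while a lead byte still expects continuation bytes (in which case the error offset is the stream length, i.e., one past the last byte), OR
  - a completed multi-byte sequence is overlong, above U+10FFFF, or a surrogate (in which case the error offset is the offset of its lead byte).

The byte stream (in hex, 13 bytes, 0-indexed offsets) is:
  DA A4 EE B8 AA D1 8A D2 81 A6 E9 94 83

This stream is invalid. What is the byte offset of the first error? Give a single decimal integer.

Answer: 9

Derivation:
Byte[0]=DA: 2-byte lead, need 1 cont bytes. acc=0x1A
Byte[1]=A4: continuation. acc=(acc<<6)|0x24=0x6A4
Completed: cp=U+06A4 (starts at byte 0)
Byte[2]=EE: 3-byte lead, need 2 cont bytes. acc=0xE
Byte[3]=B8: continuation. acc=(acc<<6)|0x38=0x3B8
Byte[4]=AA: continuation. acc=(acc<<6)|0x2A=0xEE2A
Completed: cp=U+EE2A (starts at byte 2)
Byte[5]=D1: 2-byte lead, need 1 cont bytes. acc=0x11
Byte[6]=8A: continuation. acc=(acc<<6)|0x0A=0x44A
Completed: cp=U+044A (starts at byte 5)
Byte[7]=D2: 2-byte lead, need 1 cont bytes. acc=0x12
Byte[8]=81: continuation. acc=(acc<<6)|0x01=0x481
Completed: cp=U+0481 (starts at byte 7)
Byte[9]=A6: INVALID lead byte (not 0xxx/110x/1110/11110)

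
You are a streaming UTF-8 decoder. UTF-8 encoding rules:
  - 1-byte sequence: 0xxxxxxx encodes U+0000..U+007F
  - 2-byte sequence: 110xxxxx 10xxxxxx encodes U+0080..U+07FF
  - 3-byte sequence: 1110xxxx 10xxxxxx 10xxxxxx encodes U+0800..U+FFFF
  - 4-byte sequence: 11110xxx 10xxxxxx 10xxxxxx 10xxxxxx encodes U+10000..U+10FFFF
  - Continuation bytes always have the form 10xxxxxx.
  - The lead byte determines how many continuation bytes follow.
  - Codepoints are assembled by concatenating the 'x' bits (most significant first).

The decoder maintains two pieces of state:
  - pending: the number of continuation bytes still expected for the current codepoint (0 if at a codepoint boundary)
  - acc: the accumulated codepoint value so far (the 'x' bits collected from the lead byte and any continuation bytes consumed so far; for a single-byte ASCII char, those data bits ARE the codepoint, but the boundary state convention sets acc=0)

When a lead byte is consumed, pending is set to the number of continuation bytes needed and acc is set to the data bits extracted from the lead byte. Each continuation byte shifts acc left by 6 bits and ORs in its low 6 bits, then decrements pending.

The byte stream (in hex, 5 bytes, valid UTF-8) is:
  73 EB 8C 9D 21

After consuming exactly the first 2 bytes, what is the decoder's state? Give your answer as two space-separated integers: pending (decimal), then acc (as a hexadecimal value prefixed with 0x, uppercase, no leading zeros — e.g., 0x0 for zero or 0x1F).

Byte[0]=73: 1-byte. pending=0, acc=0x0
Byte[1]=EB: 3-byte lead. pending=2, acc=0xB

Answer: 2 0xB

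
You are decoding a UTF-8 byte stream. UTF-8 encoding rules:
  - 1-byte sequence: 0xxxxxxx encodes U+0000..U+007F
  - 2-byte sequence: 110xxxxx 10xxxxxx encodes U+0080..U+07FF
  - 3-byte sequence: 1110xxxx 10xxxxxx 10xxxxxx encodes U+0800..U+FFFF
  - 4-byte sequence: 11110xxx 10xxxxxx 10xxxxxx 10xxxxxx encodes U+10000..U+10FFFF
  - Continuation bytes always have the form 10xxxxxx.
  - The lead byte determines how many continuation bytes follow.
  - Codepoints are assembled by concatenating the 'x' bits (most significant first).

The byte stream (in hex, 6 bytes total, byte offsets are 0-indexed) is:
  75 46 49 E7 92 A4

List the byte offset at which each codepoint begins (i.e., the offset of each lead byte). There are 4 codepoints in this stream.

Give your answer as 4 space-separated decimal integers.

Answer: 0 1 2 3

Derivation:
Byte[0]=75: 1-byte ASCII. cp=U+0075
Byte[1]=46: 1-byte ASCII. cp=U+0046
Byte[2]=49: 1-byte ASCII. cp=U+0049
Byte[3]=E7: 3-byte lead, need 2 cont bytes. acc=0x7
Byte[4]=92: continuation. acc=(acc<<6)|0x12=0x1D2
Byte[5]=A4: continuation. acc=(acc<<6)|0x24=0x74A4
Completed: cp=U+74A4 (starts at byte 3)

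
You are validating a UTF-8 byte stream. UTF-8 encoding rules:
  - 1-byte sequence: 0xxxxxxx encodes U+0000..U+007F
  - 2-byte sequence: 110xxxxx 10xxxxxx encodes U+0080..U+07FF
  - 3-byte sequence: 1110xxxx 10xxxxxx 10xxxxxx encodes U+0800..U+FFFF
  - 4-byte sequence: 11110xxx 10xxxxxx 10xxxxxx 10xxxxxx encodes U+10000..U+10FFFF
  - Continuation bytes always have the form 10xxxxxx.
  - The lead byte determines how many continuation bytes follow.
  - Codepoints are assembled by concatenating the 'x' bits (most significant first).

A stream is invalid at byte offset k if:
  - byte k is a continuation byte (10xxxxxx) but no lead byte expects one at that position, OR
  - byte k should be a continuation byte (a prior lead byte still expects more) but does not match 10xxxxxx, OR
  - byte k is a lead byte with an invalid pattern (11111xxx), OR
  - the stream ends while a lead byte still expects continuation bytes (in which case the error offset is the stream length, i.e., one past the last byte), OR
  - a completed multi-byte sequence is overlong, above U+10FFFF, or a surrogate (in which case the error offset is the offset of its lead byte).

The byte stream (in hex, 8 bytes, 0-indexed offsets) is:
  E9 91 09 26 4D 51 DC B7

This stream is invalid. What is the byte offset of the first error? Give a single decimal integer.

Byte[0]=E9: 3-byte lead, need 2 cont bytes. acc=0x9
Byte[1]=91: continuation. acc=(acc<<6)|0x11=0x251
Byte[2]=09: expected 10xxxxxx continuation. INVALID

Answer: 2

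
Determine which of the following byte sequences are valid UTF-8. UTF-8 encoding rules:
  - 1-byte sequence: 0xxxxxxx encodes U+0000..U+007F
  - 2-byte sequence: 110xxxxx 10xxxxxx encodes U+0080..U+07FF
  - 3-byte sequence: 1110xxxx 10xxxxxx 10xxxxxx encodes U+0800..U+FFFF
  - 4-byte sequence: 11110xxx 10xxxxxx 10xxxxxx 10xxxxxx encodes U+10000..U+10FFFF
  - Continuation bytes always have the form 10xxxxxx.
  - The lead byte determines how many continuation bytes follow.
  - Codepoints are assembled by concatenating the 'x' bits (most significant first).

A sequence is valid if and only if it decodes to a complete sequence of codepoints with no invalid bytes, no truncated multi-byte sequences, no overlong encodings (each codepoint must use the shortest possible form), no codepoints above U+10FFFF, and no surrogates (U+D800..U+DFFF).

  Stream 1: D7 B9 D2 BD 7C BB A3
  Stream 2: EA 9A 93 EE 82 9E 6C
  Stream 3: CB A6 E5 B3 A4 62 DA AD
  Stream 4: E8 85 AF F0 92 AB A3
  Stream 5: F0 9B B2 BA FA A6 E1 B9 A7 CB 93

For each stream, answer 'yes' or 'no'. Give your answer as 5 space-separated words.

Stream 1: error at byte offset 5. INVALID
Stream 2: decodes cleanly. VALID
Stream 3: decodes cleanly. VALID
Stream 4: decodes cleanly. VALID
Stream 5: error at byte offset 4. INVALID

Answer: no yes yes yes no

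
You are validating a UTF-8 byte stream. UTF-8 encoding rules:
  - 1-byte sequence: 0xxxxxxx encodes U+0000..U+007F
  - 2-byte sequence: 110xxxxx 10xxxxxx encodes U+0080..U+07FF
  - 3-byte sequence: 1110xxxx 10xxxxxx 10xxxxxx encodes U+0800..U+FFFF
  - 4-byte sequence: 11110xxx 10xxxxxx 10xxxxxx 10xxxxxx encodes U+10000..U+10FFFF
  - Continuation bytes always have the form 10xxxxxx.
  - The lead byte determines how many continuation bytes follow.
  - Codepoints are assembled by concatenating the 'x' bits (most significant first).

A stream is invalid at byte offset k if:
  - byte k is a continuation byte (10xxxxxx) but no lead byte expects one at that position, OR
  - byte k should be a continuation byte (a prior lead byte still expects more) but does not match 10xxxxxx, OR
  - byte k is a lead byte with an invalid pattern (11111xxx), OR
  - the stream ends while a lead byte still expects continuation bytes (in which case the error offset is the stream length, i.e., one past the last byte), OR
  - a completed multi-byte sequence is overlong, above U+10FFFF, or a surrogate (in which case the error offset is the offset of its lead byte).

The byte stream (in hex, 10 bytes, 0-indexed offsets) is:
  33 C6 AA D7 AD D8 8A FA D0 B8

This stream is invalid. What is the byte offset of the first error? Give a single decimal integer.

Answer: 7

Derivation:
Byte[0]=33: 1-byte ASCII. cp=U+0033
Byte[1]=C6: 2-byte lead, need 1 cont bytes. acc=0x6
Byte[2]=AA: continuation. acc=(acc<<6)|0x2A=0x1AA
Completed: cp=U+01AA (starts at byte 1)
Byte[3]=D7: 2-byte lead, need 1 cont bytes. acc=0x17
Byte[4]=AD: continuation. acc=(acc<<6)|0x2D=0x5ED
Completed: cp=U+05ED (starts at byte 3)
Byte[5]=D8: 2-byte lead, need 1 cont bytes. acc=0x18
Byte[6]=8A: continuation. acc=(acc<<6)|0x0A=0x60A
Completed: cp=U+060A (starts at byte 5)
Byte[7]=FA: INVALID lead byte (not 0xxx/110x/1110/11110)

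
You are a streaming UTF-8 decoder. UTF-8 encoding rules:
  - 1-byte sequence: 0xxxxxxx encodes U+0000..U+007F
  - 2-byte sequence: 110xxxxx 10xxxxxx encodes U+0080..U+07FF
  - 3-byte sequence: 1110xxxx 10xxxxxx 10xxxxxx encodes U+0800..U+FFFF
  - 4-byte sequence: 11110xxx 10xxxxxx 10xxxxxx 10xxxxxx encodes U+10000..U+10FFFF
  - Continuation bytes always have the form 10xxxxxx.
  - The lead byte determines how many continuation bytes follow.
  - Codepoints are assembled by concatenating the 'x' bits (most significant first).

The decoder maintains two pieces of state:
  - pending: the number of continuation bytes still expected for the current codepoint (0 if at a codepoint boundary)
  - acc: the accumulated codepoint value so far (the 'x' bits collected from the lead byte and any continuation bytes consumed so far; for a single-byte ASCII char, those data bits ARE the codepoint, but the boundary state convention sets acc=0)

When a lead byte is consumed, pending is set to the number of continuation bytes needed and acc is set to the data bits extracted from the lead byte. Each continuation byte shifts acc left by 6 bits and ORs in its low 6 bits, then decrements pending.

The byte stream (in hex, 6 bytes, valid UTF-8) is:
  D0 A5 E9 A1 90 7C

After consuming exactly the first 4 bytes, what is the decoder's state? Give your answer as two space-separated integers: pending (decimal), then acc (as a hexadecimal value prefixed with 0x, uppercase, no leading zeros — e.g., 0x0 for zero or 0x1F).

Byte[0]=D0: 2-byte lead. pending=1, acc=0x10
Byte[1]=A5: continuation. acc=(acc<<6)|0x25=0x425, pending=0
Byte[2]=E9: 3-byte lead. pending=2, acc=0x9
Byte[3]=A1: continuation. acc=(acc<<6)|0x21=0x261, pending=1

Answer: 1 0x261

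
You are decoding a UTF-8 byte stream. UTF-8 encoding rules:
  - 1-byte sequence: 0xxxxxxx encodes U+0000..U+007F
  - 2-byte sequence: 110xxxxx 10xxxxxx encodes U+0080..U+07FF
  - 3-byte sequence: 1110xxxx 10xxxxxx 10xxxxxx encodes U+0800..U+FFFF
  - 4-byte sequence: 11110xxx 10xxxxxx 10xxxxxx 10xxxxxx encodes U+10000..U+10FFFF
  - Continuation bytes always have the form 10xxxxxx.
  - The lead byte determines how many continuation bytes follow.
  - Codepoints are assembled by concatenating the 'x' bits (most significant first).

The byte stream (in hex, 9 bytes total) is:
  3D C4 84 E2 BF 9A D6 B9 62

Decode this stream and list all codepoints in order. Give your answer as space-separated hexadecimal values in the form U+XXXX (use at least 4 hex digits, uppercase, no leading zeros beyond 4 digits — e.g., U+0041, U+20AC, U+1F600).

Answer: U+003D U+0104 U+2FDA U+05B9 U+0062

Derivation:
Byte[0]=3D: 1-byte ASCII. cp=U+003D
Byte[1]=C4: 2-byte lead, need 1 cont bytes. acc=0x4
Byte[2]=84: continuation. acc=(acc<<6)|0x04=0x104
Completed: cp=U+0104 (starts at byte 1)
Byte[3]=E2: 3-byte lead, need 2 cont bytes. acc=0x2
Byte[4]=BF: continuation. acc=(acc<<6)|0x3F=0xBF
Byte[5]=9A: continuation. acc=(acc<<6)|0x1A=0x2FDA
Completed: cp=U+2FDA (starts at byte 3)
Byte[6]=D6: 2-byte lead, need 1 cont bytes. acc=0x16
Byte[7]=B9: continuation. acc=(acc<<6)|0x39=0x5B9
Completed: cp=U+05B9 (starts at byte 6)
Byte[8]=62: 1-byte ASCII. cp=U+0062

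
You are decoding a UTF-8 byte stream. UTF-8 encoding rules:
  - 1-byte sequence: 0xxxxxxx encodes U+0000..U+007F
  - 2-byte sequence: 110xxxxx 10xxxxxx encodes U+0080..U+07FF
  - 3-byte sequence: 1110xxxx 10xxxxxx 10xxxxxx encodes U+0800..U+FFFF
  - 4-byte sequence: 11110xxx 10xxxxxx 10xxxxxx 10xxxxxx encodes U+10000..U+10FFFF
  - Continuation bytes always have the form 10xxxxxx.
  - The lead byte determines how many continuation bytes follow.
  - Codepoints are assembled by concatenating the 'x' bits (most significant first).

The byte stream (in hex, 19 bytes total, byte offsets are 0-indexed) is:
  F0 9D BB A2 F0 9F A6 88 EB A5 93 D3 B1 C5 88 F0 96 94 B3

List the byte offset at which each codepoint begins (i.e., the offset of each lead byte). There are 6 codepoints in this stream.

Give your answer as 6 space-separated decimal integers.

Answer: 0 4 8 11 13 15

Derivation:
Byte[0]=F0: 4-byte lead, need 3 cont bytes. acc=0x0
Byte[1]=9D: continuation. acc=(acc<<6)|0x1D=0x1D
Byte[2]=BB: continuation. acc=(acc<<6)|0x3B=0x77B
Byte[3]=A2: continuation. acc=(acc<<6)|0x22=0x1DEE2
Completed: cp=U+1DEE2 (starts at byte 0)
Byte[4]=F0: 4-byte lead, need 3 cont bytes. acc=0x0
Byte[5]=9F: continuation. acc=(acc<<6)|0x1F=0x1F
Byte[6]=A6: continuation. acc=(acc<<6)|0x26=0x7E6
Byte[7]=88: continuation. acc=(acc<<6)|0x08=0x1F988
Completed: cp=U+1F988 (starts at byte 4)
Byte[8]=EB: 3-byte lead, need 2 cont bytes. acc=0xB
Byte[9]=A5: continuation. acc=(acc<<6)|0x25=0x2E5
Byte[10]=93: continuation. acc=(acc<<6)|0x13=0xB953
Completed: cp=U+B953 (starts at byte 8)
Byte[11]=D3: 2-byte lead, need 1 cont bytes. acc=0x13
Byte[12]=B1: continuation. acc=(acc<<6)|0x31=0x4F1
Completed: cp=U+04F1 (starts at byte 11)
Byte[13]=C5: 2-byte lead, need 1 cont bytes. acc=0x5
Byte[14]=88: continuation. acc=(acc<<6)|0x08=0x148
Completed: cp=U+0148 (starts at byte 13)
Byte[15]=F0: 4-byte lead, need 3 cont bytes. acc=0x0
Byte[16]=96: continuation. acc=(acc<<6)|0x16=0x16
Byte[17]=94: continuation. acc=(acc<<6)|0x14=0x594
Byte[18]=B3: continuation. acc=(acc<<6)|0x33=0x16533
Completed: cp=U+16533 (starts at byte 15)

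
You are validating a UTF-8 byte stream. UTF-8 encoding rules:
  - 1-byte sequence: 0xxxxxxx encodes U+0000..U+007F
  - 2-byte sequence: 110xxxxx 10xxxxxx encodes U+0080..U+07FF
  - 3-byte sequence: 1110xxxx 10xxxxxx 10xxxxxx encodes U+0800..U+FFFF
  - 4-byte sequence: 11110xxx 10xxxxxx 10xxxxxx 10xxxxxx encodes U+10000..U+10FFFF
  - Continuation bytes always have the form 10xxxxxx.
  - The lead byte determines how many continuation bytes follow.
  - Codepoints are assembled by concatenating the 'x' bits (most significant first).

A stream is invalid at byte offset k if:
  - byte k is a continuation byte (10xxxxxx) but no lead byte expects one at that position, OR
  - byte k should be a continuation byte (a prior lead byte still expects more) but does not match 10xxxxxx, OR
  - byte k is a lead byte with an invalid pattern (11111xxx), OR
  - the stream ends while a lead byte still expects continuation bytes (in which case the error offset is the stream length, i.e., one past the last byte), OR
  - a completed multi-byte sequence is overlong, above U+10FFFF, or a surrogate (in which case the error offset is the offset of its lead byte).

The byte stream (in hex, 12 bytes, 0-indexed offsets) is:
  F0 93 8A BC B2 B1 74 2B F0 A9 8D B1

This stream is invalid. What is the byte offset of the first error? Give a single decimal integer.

Byte[0]=F0: 4-byte lead, need 3 cont bytes. acc=0x0
Byte[1]=93: continuation. acc=(acc<<6)|0x13=0x13
Byte[2]=8A: continuation. acc=(acc<<6)|0x0A=0x4CA
Byte[3]=BC: continuation. acc=(acc<<6)|0x3C=0x132BC
Completed: cp=U+132BC (starts at byte 0)
Byte[4]=B2: INVALID lead byte (not 0xxx/110x/1110/11110)

Answer: 4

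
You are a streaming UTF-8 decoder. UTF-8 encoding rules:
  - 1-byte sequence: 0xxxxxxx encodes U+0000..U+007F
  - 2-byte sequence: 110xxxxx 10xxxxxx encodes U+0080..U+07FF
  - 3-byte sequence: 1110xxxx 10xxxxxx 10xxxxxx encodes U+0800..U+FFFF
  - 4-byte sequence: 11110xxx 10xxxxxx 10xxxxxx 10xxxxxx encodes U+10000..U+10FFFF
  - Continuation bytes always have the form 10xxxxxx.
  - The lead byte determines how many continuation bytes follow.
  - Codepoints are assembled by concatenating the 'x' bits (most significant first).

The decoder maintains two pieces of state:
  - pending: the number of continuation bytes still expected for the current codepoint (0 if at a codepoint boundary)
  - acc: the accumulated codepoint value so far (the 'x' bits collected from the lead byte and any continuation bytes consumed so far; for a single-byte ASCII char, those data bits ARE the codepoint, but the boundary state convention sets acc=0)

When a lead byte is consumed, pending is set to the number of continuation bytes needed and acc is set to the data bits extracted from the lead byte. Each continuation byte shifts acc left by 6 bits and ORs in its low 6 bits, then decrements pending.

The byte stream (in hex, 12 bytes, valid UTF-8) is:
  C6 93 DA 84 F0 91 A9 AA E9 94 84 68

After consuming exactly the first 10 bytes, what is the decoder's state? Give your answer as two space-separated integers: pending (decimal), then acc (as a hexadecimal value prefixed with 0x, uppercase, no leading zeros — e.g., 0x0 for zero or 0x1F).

Answer: 1 0x254

Derivation:
Byte[0]=C6: 2-byte lead. pending=1, acc=0x6
Byte[1]=93: continuation. acc=(acc<<6)|0x13=0x193, pending=0
Byte[2]=DA: 2-byte lead. pending=1, acc=0x1A
Byte[3]=84: continuation. acc=(acc<<6)|0x04=0x684, pending=0
Byte[4]=F0: 4-byte lead. pending=3, acc=0x0
Byte[5]=91: continuation. acc=(acc<<6)|0x11=0x11, pending=2
Byte[6]=A9: continuation. acc=(acc<<6)|0x29=0x469, pending=1
Byte[7]=AA: continuation. acc=(acc<<6)|0x2A=0x11A6A, pending=0
Byte[8]=E9: 3-byte lead. pending=2, acc=0x9
Byte[9]=94: continuation. acc=(acc<<6)|0x14=0x254, pending=1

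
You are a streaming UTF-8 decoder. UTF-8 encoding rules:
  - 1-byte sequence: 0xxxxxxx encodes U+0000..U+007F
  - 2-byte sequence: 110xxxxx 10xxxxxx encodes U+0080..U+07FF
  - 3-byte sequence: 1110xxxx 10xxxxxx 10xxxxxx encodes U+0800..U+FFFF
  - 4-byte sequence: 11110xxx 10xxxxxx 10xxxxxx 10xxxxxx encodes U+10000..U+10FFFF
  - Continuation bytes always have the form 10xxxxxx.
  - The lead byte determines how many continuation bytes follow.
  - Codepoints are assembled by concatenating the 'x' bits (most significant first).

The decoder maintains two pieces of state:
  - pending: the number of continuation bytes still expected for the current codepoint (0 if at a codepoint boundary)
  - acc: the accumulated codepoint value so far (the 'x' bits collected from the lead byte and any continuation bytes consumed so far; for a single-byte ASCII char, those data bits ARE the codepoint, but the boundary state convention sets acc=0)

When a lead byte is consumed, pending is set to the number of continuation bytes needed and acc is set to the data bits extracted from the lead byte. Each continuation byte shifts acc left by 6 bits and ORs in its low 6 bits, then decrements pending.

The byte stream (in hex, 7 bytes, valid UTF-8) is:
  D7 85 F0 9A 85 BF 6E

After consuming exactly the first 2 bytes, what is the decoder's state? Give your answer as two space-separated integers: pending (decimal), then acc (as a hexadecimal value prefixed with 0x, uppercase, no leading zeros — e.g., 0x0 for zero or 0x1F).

Byte[0]=D7: 2-byte lead. pending=1, acc=0x17
Byte[1]=85: continuation. acc=(acc<<6)|0x05=0x5C5, pending=0

Answer: 0 0x5C5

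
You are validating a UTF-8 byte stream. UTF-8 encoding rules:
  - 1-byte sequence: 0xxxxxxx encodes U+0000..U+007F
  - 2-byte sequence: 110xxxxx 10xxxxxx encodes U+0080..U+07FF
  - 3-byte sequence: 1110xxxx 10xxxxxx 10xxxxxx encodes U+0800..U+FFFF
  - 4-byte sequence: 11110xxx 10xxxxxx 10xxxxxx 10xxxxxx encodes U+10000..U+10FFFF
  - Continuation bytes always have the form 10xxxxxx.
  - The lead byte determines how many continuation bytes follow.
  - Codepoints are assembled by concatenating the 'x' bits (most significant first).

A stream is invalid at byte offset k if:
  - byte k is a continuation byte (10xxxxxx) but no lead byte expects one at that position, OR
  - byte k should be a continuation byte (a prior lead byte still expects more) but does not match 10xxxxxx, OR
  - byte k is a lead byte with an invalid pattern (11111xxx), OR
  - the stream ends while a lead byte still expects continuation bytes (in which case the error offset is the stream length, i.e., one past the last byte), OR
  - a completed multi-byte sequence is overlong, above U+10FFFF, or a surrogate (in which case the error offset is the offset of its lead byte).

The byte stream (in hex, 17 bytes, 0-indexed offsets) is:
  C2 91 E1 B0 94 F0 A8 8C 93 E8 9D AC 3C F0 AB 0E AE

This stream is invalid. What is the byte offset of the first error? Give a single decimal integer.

Byte[0]=C2: 2-byte lead, need 1 cont bytes. acc=0x2
Byte[1]=91: continuation. acc=(acc<<6)|0x11=0x91
Completed: cp=U+0091 (starts at byte 0)
Byte[2]=E1: 3-byte lead, need 2 cont bytes. acc=0x1
Byte[3]=B0: continuation. acc=(acc<<6)|0x30=0x70
Byte[4]=94: continuation. acc=(acc<<6)|0x14=0x1C14
Completed: cp=U+1C14 (starts at byte 2)
Byte[5]=F0: 4-byte lead, need 3 cont bytes. acc=0x0
Byte[6]=A8: continuation. acc=(acc<<6)|0x28=0x28
Byte[7]=8C: continuation. acc=(acc<<6)|0x0C=0xA0C
Byte[8]=93: continuation. acc=(acc<<6)|0x13=0x28313
Completed: cp=U+28313 (starts at byte 5)
Byte[9]=E8: 3-byte lead, need 2 cont bytes. acc=0x8
Byte[10]=9D: continuation. acc=(acc<<6)|0x1D=0x21D
Byte[11]=AC: continuation. acc=(acc<<6)|0x2C=0x876C
Completed: cp=U+876C (starts at byte 9)
Byte[12]=3C: 1-byte ASCII. cp=U+003C
Byte[13]=F0: 4-byte lead, need 3 cont bytes. acc=0x0
Byte[14]=AB: continuation. acc=(acc<<6)|0x2B=0x2B
Byte[15]=0E: expected 10xxxxxx continuation. INVALID

Answer: 15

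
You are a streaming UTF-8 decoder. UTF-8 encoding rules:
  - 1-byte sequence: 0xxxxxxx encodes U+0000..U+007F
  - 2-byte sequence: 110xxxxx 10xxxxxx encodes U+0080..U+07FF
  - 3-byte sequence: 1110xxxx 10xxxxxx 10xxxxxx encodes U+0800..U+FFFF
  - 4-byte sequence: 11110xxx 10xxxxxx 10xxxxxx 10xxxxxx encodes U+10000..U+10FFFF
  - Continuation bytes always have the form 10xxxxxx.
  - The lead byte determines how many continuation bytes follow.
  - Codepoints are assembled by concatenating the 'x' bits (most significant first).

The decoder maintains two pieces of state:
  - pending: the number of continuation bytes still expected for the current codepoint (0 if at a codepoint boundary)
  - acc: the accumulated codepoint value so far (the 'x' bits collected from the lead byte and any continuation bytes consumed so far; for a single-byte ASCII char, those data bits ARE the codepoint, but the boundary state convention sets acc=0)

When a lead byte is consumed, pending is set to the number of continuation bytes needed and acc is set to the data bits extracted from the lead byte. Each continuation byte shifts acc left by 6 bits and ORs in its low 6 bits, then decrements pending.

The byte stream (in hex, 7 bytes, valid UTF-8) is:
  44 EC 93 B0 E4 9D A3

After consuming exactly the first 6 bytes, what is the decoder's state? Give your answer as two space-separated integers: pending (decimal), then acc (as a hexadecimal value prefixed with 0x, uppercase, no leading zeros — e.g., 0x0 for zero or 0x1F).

Answer: 1 0x11D

Derivation:
Byte[0]=44: 1-byte. pending=0, acc=0x0
Byte[1]=EC: 3-byte lead. pending=2, acc=0xC
Byte[2]=93: continuation. acc=(acc<<6)|0x13=0x313, pending=1
Byte[3]=B0: continuation. acc=(acc<<6)|0x30=0xC4F0, pending=0
Byte[4]=E4: 3-byte lead. pending=2, acc=0x4
Byte[5]=9D: continuation. acc=(acc<<6)|0x1D=0x11D, pending=1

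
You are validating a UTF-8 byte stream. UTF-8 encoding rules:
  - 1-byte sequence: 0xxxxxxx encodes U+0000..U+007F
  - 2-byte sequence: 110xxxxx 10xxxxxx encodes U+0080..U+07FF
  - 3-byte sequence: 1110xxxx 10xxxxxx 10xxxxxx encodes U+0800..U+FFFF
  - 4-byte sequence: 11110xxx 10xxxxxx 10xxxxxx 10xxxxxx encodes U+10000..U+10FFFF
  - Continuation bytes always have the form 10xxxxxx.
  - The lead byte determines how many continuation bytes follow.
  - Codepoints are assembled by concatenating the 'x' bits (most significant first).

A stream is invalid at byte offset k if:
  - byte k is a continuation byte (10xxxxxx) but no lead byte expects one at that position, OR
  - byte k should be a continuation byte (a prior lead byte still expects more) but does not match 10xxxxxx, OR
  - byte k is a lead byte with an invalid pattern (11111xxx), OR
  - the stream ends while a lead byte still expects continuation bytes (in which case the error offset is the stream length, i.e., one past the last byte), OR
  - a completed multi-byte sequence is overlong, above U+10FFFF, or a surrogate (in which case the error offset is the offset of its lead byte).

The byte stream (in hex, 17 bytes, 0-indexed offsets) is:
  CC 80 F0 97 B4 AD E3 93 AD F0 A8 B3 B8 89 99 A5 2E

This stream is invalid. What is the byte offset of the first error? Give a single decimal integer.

Byte[0]=CC: 2-byte lead, need 1 cont bytes. acc=0xC
Byte[1]=80: continuation. acc=(acc<<6)|0x00=0x300
Completed: cp=U+0300 (starts at byte 0)
Byte[2]=F0: 4-byte lead, need 3 cont bytes. acc=0x0
Byte[3]=97: continuation. acc=(acc<<6)|0x17=0x17
Byte[4]=B4: continuation. acc=(acc<<6)|0x34=0x5F4
Byte[5]=AD: continuation. acc=(acc<<6)|0x2D=0x17D2D
Completed: cp=U+17D2D (starts at byte 2)
Byte[6]=E3: 3-byte lead, need 2 cont bytes. acc=0x3
Byte[7]=93: continuation. acc=(acc<<6)|0x13=0xD3
Byte[8]=AD: continuation. acc=(acc<<6)|0x2D=0x34ED
Completed: cp=U+34ED (starts at byte 6)
Byte[9]=F0: 4-byte lead, need 3 cont bytes. acc=0x0
Byte[10]=A8: continuation. acc=(acc<<6)|0x28=0x28
Byte[11]=B3: continuation. acc=(acc<<6)|0x33=0xA33
Byte[12]=B8: continuation. acc=(acc<<6)|0x38=0x28CF8
Completed: cp=U+28CF8 (starts at byte 9)
Byte[13]=89: INVALID lead byte (not 0xxx/110x/1110/11110)

Answer: 13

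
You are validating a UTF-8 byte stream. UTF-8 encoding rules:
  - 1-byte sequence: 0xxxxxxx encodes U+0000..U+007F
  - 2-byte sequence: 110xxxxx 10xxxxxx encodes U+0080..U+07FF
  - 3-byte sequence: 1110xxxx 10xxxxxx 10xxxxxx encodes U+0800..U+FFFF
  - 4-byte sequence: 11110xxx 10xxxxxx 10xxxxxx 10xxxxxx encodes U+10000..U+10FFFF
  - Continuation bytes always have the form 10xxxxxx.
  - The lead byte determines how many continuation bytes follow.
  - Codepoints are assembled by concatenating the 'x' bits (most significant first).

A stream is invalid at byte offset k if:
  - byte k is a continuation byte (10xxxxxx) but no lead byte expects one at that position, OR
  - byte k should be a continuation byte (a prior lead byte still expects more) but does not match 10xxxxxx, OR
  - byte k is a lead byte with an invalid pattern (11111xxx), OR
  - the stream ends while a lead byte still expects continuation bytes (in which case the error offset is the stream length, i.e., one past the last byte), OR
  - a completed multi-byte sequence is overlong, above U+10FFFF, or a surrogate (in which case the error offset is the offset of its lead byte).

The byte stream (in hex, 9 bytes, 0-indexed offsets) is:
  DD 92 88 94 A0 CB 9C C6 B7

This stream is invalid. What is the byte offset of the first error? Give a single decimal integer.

Byte[0]=DD: 2-byte lead, need 1 cont bytes. acc=0x1D
Byte[1]=92: continuation. acc=(acc<<6)|0x12=0x752
Completed: cp=U+0752 (starts at byte 0)
Byte[2]=88: INVALID lead byte (not 0xxx/110x/1110/11110)

Answer: 2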